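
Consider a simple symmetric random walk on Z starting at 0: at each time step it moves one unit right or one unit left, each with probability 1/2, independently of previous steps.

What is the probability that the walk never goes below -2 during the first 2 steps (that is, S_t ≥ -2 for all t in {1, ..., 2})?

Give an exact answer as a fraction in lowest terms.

Answer: 1

Derivation:
Let f(t,s) = #length-t paths at position s with S_1..S_t all ≥ -2.
f(t,s) = f(t-1,s-1) + f(t-1,s+1) for s ≥ -2; f(t,s) = 0 for s < -2.
t=0: f(0,0)=1
t=1: f(1,-1)=1 f(1,1)=1
t=2: f(2,-2)=1 f(2,0)=2 f(2,2)=1
Σ_s f(2,s) = 4
P = 4/4 = 1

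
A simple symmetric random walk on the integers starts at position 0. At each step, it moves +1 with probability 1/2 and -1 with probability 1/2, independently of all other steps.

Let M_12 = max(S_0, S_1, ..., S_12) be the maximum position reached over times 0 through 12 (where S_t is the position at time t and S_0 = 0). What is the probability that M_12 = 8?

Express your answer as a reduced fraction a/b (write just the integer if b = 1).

Answer: 33/2048

Derivation:
Let M_12 = max(S_0,...,S_12). Use the reflection principle: for j ≥ 1, #{paths with M_12 ≥ j} = #{S_12 ≥ j} + #{S_12 ≥ j+1}.
By reflection, #{M_12 ≥ 8} = #{S_12 ≥ 8} + #{S_12 ≥ 9} = 79 + 13 = 92.
#{M_12 ≥ 9} = #{S_12 ≥ 9} + #{S_12 ≥ 10} = 13 + 13 = 26.
#{M_12 = 8} = 92 - 26 = 66.
P(M_12 = 8) = 66/4096 = 33/2048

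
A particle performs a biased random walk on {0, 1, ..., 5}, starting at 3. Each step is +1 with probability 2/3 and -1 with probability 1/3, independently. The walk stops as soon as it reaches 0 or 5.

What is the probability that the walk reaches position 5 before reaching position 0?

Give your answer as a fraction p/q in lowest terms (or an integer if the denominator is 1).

Biased walk: p = 2/3, q = 1/3, r = q/p = 1/2
Gambler's ruin: P(hit 5 before 0 | start at 3) = (1 - r^a)/(1 - r^N)
r^3 = 1/8; r^5 = 1/32
P = (1 - 1/8) / (1 - 1/32) = 7/8 / 31/32 = 28/31

Answer: 28/31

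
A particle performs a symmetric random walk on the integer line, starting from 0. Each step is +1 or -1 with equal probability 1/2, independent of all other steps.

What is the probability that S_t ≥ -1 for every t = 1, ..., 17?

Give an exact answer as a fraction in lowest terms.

Answer: 12155/32768

Derivation:
Let f(t,s) = #length-t paths at position s with S_1..S_t all ≥ -1.
f(t,s) = f(t-1,s-1) + f(t-1,s+1) for s ≥ -1; f(t,s) = 0 for s < -1.
t=0: f(0,0)=1
t=1: f(1,-1)=1 f(1,1)=1
t=2: f(2,0)=2 f(2,2)=1
t=3: f(3,-1)=2 f(3,1)=3 f(3,3)=1
t=4: f(4,0)=5 f(4,2)=4 f(4,4)=1
t=5: f(5,-1)=5 f(5,1)=9 f(5,3)=5 f(5,5)=1
t=6: f(6,0)=14 f(6,2)=14 f(6,4)=6 f(6,6)=1
t=7: f(7,-1)=14 f(7,1)=28 f(7,3)=20 f(7,5)=7 f(7,7)=1
t=8: f(8,0)=42 f(8,2)=48 f(8,4)=27 f(8,6)=8 f(8,8)=1
t=9: f(9,-1)=42 f(9,1)=90 f(9,3)=75 f(9,5)=35 f(9,7)=9 f(9,9)=1
t=10: f(10,0)=132 f(10,2)=165 f(10,4)=110 f(10,6)=44 f(10,8)=10 f(10,10)=1
t=11: f(11,-1)=132 f(11,1)=297 f(11,3)=275 f(11,5)=154 f(11,7)=54 f(11,9)=11 f(11,11)=1
t=12: f(12,0)=429 f(12,2)=572 f(12,4)=429 f(12,6)=208 f(12,8)=65 f(12,10)=12 f(12,12)=1
t=13: f(13,-1)=429 f(13,1)=1001 f(13,3)=1001 f(13,5)=637 f(13,7)=273 f(13,9)=77 f(13,11)=13 f(13,13)=1
t=14: f(14,0)=1430 f(14,2)=2002 f(14,4)=1638 f(14,6)=910 f(14,8)=350 f(14,10)=90 f(14,12)=14 f(14,14)=1
t=15: f(15,-1)=1430 f(15,1)=3432 f(15,3)=3640 f(15,5)=2548 f(15,7)=1260 f(15,9)=440 f(15,11)=104 f(15,13)=15 f(15,15)=1
t=16: f(16,0)=4862 f(16,2)=7072 f(16,4)=6188 f(16,6)=3808 f(16,8)=1700 f(16,10)=544 f(16,12)=119 f(16,14)=16 f(16,16)=1
t=17: f(17,-1)=4862 f(17,1)=11934 f(17,3)=13260 f(17,5)=9996 f(17,7)=5508 f(17,9)=2244 f(17,11)=663 f(17,13)=135 f(17,15)=17 f(17,17)=1
Σ_s f(17,s) = 48620
P = 48620/131072 = 12155/32768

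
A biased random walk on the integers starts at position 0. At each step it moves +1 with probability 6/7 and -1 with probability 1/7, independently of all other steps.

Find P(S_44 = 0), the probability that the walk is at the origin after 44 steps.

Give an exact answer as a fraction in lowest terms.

Answer: 276945090657575023193012305920/15286700631942576193765185769276826401

Derivation:
To be at 0 after 44 steps: need exactly 22 steps of +1 and 22 of -1.
Number of such sequences: C(44,22) = 2104098963720
Each has probability (6/7)^22 · (1/7)^22 = 131621703842267136/15286700631942576193765185769276826401
P = 2104098963720 · 131621703842267136/15286700631942576193765185769276826401 = 276945090657575023193012305920/15286700631942576193765185769276826401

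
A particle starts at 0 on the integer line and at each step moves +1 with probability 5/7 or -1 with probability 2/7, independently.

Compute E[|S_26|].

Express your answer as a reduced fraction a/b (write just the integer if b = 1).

Answer: 14987761397994530614222/1341068619663964900807

Derivation:
S_26 takes values m ≡ 0 (mod 2) with |m| ≤ 26; P(S_26=m) = C(26,(26+m)/2) · (5/7)^((26+m)/2) · (2/7)^((26-m)/2).
Distribution: P(S=-26)=67108864/9387480337647754305649, P(S=-24)=4362076160/9387480337647754305649, P(S=-22)=136314880000/9387480337647754305649, P(S=-20)=2726297600000/9387480337647754305649, P(S=-18)=39190528000000/9387480337647754305649, P(S=-16)=431095808000000/9387480337647754305649, P(S=-14)=538869760000000/1341068619663964900807, P(S=-12)=26943488000000000/9387480337647754305649, P(S=-10)=159976960000000000/9387480337647754305649, P(S=-8)=799884800000000000/9387480337647754305649, P(S=-6)=3399510400000000000/9387480337647754305649, P(S=-4)=12361856000000000000/9387480337647754305649, P(S=-2)=38630800000000000000/9387480337647754305649, P(S=0)=14858000000000000000/1341068619663964900807, P(S=2)=241442500000000000000/9387480337647754305649, P(S=4)=482885000000000000000/9387480337647754305649, P(S=6)=829958593750000000000/9387480337647754305649, P(S=8)=1220527343750000000000/9387480337647754305649, P(S=10)=1525659179687500000000/9387480337647754305649, P(S=12)=1605957031250000000000/9387480337647754305649, P(S=14)=200744628906250000000/1341068619663964900807, P(S=16)=1003723144531250000000/9387480337647754305649, P(S=18)=570297241210937500000/9387480337647754305649, P(S=20)=247955322265625000000/9387480337647754305649, P(S=22)=77486038208007812500/9387480337647754305649, P(S=24)=15497207641601562500/9387480337647754305649, P(S=26)=1490116119384765625/9387480337647754305649
E[|S_26|] = Σ_m |m|·P(S_26=m) = 14987761397994530614222/1341068619663964900807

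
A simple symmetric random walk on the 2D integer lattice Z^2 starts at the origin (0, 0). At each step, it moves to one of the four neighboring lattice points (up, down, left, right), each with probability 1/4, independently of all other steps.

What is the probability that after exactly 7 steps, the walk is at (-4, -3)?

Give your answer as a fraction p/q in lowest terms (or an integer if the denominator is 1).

Let h be the number of horizontal steps (so 7-h are vertical). To end at (-4,-3) need (h-4)/2 right-steps and ((7-h)-3)/2 up-steps.
Sum over h with 4 ≤ h ≤ 4, h ≡ 0 (mod 2), 7-h ≡ 1 (mod 2):
h=4: C(7,4)·C(4,0)·C(3,0) = 35·1·1 = 35
Total favorable: 35
Total paths: 4^7 = 16384
P = 35/16384 = 35/16384

Answer: 35/16384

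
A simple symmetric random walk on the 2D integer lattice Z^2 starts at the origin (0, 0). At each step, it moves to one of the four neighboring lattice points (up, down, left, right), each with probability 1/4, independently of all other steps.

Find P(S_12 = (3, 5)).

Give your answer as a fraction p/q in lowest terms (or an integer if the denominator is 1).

Answer: 3267/1048576

Derivation:
Let h be the number of horizontal steps (so 12-h are vertical). To end at (3,5) need (h+3)/2 right-steps and ((12-h)+5)/2 up-steps.
Sum over h with 3 ≤ h ≤ 7, h ≡ 1 (mod 2), 12-h ≡ 1 (mod 2):
h=3: C(12,3)·C(3,3)·C(9,7) = 220·1·36 = 7920
h=5: C(12,5)·C(5,4)·C(7,6) = 792·5·7 = 27720
h=7: C(12,7)·C(7,5)·C(5,5) = 792·21·1 = 16632
Total favorable: 52272
Total paths: 4^12 = 16777216
P = 52272/16777216 = 3267/1048576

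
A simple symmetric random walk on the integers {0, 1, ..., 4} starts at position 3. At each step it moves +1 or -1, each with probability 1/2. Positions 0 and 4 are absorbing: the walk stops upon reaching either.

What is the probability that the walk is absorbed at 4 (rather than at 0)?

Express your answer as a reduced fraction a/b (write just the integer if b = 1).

Answer: 3/4

Derivation:
Symmetric walk (p = 1/2): the harmonic-function argument gives P(hit 4 before 0 | start at 3) = a/N.
P = 3/4 = 3/4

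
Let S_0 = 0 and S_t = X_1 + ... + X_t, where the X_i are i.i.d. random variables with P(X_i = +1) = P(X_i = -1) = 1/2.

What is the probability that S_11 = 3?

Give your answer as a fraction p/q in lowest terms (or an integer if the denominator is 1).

Answer: 165/1024

Derivation:
To reach position 3 after 11 steps: need 7 steps of +1 and 4 of -1.
Favorable paths: C(11,7) = 330
Total paths: 2^11 = 2048
P = 330/2048 = 165/1024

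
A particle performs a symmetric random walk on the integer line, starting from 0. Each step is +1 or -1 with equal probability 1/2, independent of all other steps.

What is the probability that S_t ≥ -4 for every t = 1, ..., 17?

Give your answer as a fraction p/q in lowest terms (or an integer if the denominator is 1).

Let f(t,s) = #length-t paths at position s with S_1..S_t all ≥ -4.
f(t,s) = f(t-1,s-1) + f(t-1,s+1) for s ≥ -4; f(t,s) = 0 for s < -4.
t=0: f(0,0)=1
t=1: f(1,-1)=1 f(1,1)=1
t=2: f(2,-2)=1 f(2,0)=2 f(2,2)=1
t=3: f(3,-3)=1 f(3,-1)=3 f(3,1)=3 f(3,3)=1
t=4: f(4,-4)=1 f(4,-2)=4 f(4,0)=6 f(4,2)=4 f(4,4)=1
t=5: f(5,-3)=5 f(5,-1)=10 f(5,1)=10 f(5,3)=5 f(5,5)=1
t=6: f(6,-4)=5 f(6,-2)=15 f(6,0)=20 f(6,2)=15 f(6,4)=6 f(6,6)=1
t=7: f(7,-3)=20 f(7,-1)=35 f(7,1)=35 f(7,3)=21 f(7,5)=7 f(7,7)=1
t=8: f(8,-4)=20 f(8,-2)=55 f(8,0)=70 f(8,2)=56 f(8,4)=28 f(8,6)=8 f(8,8)=1
t=9: f(9,-3)=75 f(9,-1)=125 f(9,1)=126 f(9,3)=84 f(9,5)=36 f(9,7)=9 f(9,9)=1
t=10: f(10,-4)=75 f(10,-2)=200 f(10,0)=251 f(10,2)=210 f(10,4)=120 f(10,6)=45 f(10,8)=10 f(10,10)=1
t=11: f(11,-3)=275 f(11,-1)=451 f(11,1)=461 f(11,3)=330 f(11,5)=165 f(11,7)=55 f(11,9)=11 f(11,11)=1
t=12: f(12,-4)=275 f(12,-2)=726 f(12,0)=912 f(12,2)=791 f(12,4)=495 f(12,6)=220 f(12,8)=66 f(12,10)=12 f(12,12)=1
t=13: f(13,-3)=1001 f(13,-1)=1638 f(13,1)=1703 f(13,3)=1286 f(13,5)=715 f(13,7)=286 f(13,9)=78 f(13,11)=13 f(13,13)=1
t=14: f(14,-4)=1001 f(14,-2)=2639 f(14,0)=3341 f(14,2)=2989 f(14,4)=2001 f(14,6)=1001 f(14,8)=364 f(14,10)=91 f(14,12)=14 f(14,14)=1
t=15: f(15,-3)=3640 f(15,-1)=5980 f(15,1)=6330 f(15,3)=4990 f(15,5)=3002 f(15,7)=1365 f(15,9)=455 f(15,11)=105 f(15,13)=15 f(15,15)=1
t=16: f(16,-4)=3640 f(16,-2)=9620 f(16,0)=12310 f(16,2)=11320 f(16,4)=7992 f(16,6)=4367 f(16,8)=1820 f(16,10)=560 f(16,12)=120 f(16,14)=16 f(16,16)=1
t=17: f(17,-3)=13260 f(17,-1)=21930 f(17,1)=23630 f(17,3)=19312 f(17,5)=12359 f(17,7)=6187 f(17,9)=2380 f(17,11)=680 f(17,13)=136 f(17,15)=17 f(17,17)=1
Σ_s f(17,s) = 99892
P = 99892/131072 = 24973/32768

Answer: 24973/32768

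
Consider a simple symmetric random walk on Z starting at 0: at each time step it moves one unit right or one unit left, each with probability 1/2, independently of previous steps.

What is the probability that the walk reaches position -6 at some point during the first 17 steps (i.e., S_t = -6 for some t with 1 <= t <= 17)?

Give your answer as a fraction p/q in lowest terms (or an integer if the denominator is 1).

Answer: 4701/32768

Derivation:
Count via complement. Let g(t,s) = #length-t paths at position s with S_1..S_t all ≠ -6.
g(t,s) = g(t-1,s-1) + g(t-1,s+1) for s ≠ -6; g(t,-6) = 0.
t=0: g(0,0)=1
t=1: g(1,-1)=1 g(1,1)=1
t=2: g(2,-2)=1 g(2,0)=2 g(2,2)=1
t=3: g(3,-3)=1 g(3,-1)=3 g(3,1)=3 g(3,3)=1
t=4: g(4,-4)=1 g(4,-2)=4 g(4,0)=6 g(4,2)=4 g(4,4)=1
t=5: g(5,-5)=1 g(5,-3)=5 g(5,-1)=10 g(5,1)=10 g(5,3)=5 g(5,5)=1
t=6: g(6,-4)=6 g(6,-2)=15 g(6,0)=20 g(6,2)=15 g(6,4)=6 g(6,6)=1
t=7: g(7,-5)=6 g(7,-3)=21 g(7,-1)=35 g(7,1)=35 g(7,3)=21 g(7,5)=7 g(7,7)=1
t=8: g(8,-4)=27 g(8,-2)=56 g(8,0)=70 g(8,2)=56 g(8,4)=28 g(8,6)=8 g(8,8)=1
t=9: g(9,-5)=27 g(9,-3)=83 g(9,-1)=126 g(9,1)=126 g(9,3)=84 g(9,5)=36 g(9,7)=9 g(9,9)=1
t=10: g(10,-4)=110 g(10,-2)=209 g(10,0)=252 g(10,2)=210 g(10,4)=120 g(10,6)=45 g(10,8)=10 g(10,10)=1
t=11: g(11,-5)=110 g(11,-3)=319 g(11,-1)=461 g(11,1)=462 g(11,3)=330 g(11,5)=165 g(11,7)=55 g(11,9)=11 g(11,11)=1
t=12: g(12,-4)=429 g(12,-2)=780 g(12,0)=923 g(12,2)=792 g(12,4)=495 g(12,6)=220 g(12,8)=66 g(12,10)=12 g(12,12)=1
t=13: g(13,-5)=429 g(13,-3)=1209 g(13,-1)=1703 g(13,1)=1715 g(13,3)=1287 g(13,5)=715 g(13,7)=286 g(13,9)=78 g(13,11)=13 g(13,13)=1
t=14: g(14,-4)=1638 g(14,-2)=2912 g(14,0)=3418 g(14,2)=3002 g(14,4)=2002 g(14,6)=1001 g(14,8)=364 g(14,10)=91 g(14,12)=14 g(14,14)=1
t=15: g(15,-5)=1638 g(15,-3)=4550 g(15,-1)=6330 g(15,1)=6420 g(15,3)=5004 g(15,5)=3003 g(15,7)=1365 g(15,9)=455 g(15,11)=105 g(15,13)=15 g(15,15)=1
t=16: g(16,-4)=6188 g(16,-2)=10880 g(16,0)=12750 g(16,2)=11424 g(16,4)=8007 g(16,6)=4368 g(16,8)=1820 g(16,10)=560 g(16,12)=120 g(16,14)=16 g(16,16)=1
t=17: g(17,-5)=6188 g(17,-3)=17068 g(17,-1)=23630 g(17,1)=24174 g(17,3)=19431 g(17,5)=12375 g(17,7)=6188 g(17,9)=2380 g(17,11)=680 g(17,13)=136 g(17,15)=17 g(17,17)=1
Paths never hitting -6: Σ_s g(17,s) = 112268
Paths hitting -6: 2^17 - 112268 = 18804
P = 18804/131072 = 4701/32768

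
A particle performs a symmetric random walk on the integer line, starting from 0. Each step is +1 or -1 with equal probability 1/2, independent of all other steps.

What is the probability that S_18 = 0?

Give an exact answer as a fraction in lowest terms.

To return to 0 after 18 steps: need exactly 9 steps of +1 and 9 of -1.
Favorable paths: C(18,9) = 48620
Total paths: 2^18 = 262144
P = 48620/262144 = 12155/65536

Answer: 12155/65536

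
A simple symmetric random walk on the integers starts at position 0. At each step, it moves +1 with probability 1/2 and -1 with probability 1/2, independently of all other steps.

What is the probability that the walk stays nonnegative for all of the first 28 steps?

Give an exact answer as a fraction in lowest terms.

Answer: 5014575/33554432

Derivation:
Let f(t,s) = #length-t paths at position s with S_1..S_t all ≥ 0.
f(t,s) = f(t-1,s-1) + f(t-1,s+1) for s ≥ 0; f(t,s) = 0 for s < 0.
t=0: f(0,0)=1
t=1: f(1,1)=1
t=2: f(2,0)=1 f(2,2)=1
t=3: f(3,1)=2 f(3,3)=1
t=4: f(4,0)=2 f(4,2)=3 f(4,4)=1
t=5: f(5,1)=5 f(5,3)=4 f(5,5)=1
t=6: f(6,0)=5 f(6,2)=9 f(6,4)=5 f(6,6)=1
t=7: f(7,1)=14 f(7,3)=14 f(7,5)=6 f(7,7)=1
t=8: f(8,0)=14 f(8,2)=28 f(8,4)=20 f(8,6)=7 f(8,8)=1
t=9: f(9,1)=42 f(9,3)=48 f(9,5)=27 f(9,7)=8 f(9,9)=1
t=10: f(10,0)=42 f(10,2)=90 f(10,4)=75 f(10,6)=35 f(10,8)=9 f(10,10)=1
t=11: f(11,1)=132 f(11,3)=165 f(11,5)=110 f(11,7)=44 f(11,9)=10 f(11,11)=1
t=12: f(12,0)=132 f(12,2)=297 f(12,4)=275 f(12,6)=154 f(12,8)=54 f(12,10)=11 f(12,12)=1
t=13: f(13,1)=429 f(13,3)=572 f(13,5)=429 f(13,7)=208 f(13,9)=65 f(13,11)=12 f(13,13)=1
t=14: f(14,0)=429 f(14,2)=1001 f(14,4)=1001 f(14,6)=637 f(14,8)=273 f(14,10)=77 f(14,12)=13 f(14,14)=1
t=15: f(15,1)=1430 f(15,3)=2002 f(15,5)=1638 f(15,7)=910 f(15,9)=350 f(15,11)=90 f(15,13)=14 f(15,15)=1
t=16: f(16,0)=1430 f(16,2)=3432 f(16,4)=3640 f(16,6)=2548 f(16,8)=1260 f(16,10)=440 f(16,12)=104 f(16,14)=15 f(16,16)=1
t=17: f(17,1)=4862 f(17,3)=7072 f(17,5)=6188 f(17,7)=3808 f(17,9)=1700 f(17,11)=544 f(17,13)=119 f(17,15)=16 f(17,17)=1
t=18: f(18,0)=4862 f(18,2)=11934 f(18,4)=13260 f(18,6)=9996 f(18,8)=5508 f(18,10)=2244 f(18,12)=663 f(18,14)=135 f(18,16)=17 f(18,18)=1
t=19: f(19,1)=16796 f(19,3)=25194 f(19,5)=23256 f(19,7)=15504 f(19,9)=7752 f(19,11)=2907 f(19,13)=798 f(19,15)=152 f(19,17)=18 f(19,19)=1
t=20: f(20,0)=16796 f(20,2)=41990 f(20,4)=48450 f(20,6)=38760 f(20,8)=23256 f(20,10)=10659 f(20,12)=3705 f(20,14)=950 f(20,16)=170 f(20,18)=19 f(20,20)=1
t=21: f(21,1)=58786 f(21,3)=90440 f(21,5)=87210 f(21,7)=62016 f(21,9)=33915 f(21,11)=14364 f(21,13)=4655 f(21,15)=1120 f(21,17)=189 f(21,19)=20 f(21,21)=1
t=22: f(22,0)=58786 f(22,2)=149226 f(22,4)=177650 f(22,6)=149226 f(22,8)=95931 f(22,10)=48279 f(22,12)=19019 f(22,14)=5775 f(22,16)=1309 f(22,18)=209 f(22,20)=21 f(22,22)=1
t=23: f(23,1)=208012 f(23,3)=326876 f(23,5)=326876 f(23,7)=245157 f(23,9)=144210 f(23,11)=67298 f(23,13)=24794 f(23,15)=7084 f(23,17)=1518 f(23,19)=230 f(23,21)=22 f(23,23)=1
t=24: f(24,0)=208012 f(24,2)=534888 f(24,4)=653752 f(24,6)=572033 f(24,8)=389367 f(24,10)=211508 f(24,12)=92092 f(24,14)=31878 f(24,16)=8602 f(24,18)=1748 f(24,20)=252 f(24,22)=23 f(24,24)=1
t=25: f(25,1)=742900 f(25,3)=1188640 f(25,5)=1225785 f(25,7)=961400 f(25,9)=600875 f(25,11)=303600 f(25,13)=123970 f(25,15)=40480 f(25,17)=10350 f(25,19)=2000 f(25,21)=275 f(25,23)=24 f(25,25)=1
t=26: f(26,0)=742900 f(26,2)=1931540 f(26,4)=2414425 f(26,6)=2187185 f(26,8)=1562275 f(26,10)=904475 f(26,12)=427570 f(26,14)=164450 f(26,16)=50830 f(26,18)=12350 f(26,20)=2275 f(26,22)=299 f(26,24)=25 f(26,26)=1
t=27: f(27,1)=2674440 f(27,3)=4345965 f(27,5)=4601610 f(27,7)=3749460 f(27,9)=2466750 f(27,11)=1332045 f(27,13)=592020 f(27,15)=215280 f(27,17)=63180 f(27,19)=14625 f(27,21)=2574 f(27,23)=324 f(27,25)=26 f(27,27)=1
t=28: f(28,0)=2674440 f(28,2)=7020405 f(28,4)=8947575 f(28,6)=8351070 f(28,8)=6216210 f(28,10)=3798795 f(28,12)=1924065 f(28,14)=807300 f(28,16)=278460 f(28,18)=77805 f(28,20)=17199 f(28,22)=2898 f(28,24)=350 f(28,26)=27 f(28,28)=1
Σ_s f(28,s) = 40116600
P = 40116600/268435456 = 5014575/33554432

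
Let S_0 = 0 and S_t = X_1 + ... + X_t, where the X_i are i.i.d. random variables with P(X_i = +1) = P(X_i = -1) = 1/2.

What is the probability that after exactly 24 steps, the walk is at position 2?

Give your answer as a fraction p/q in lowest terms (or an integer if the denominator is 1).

To reach position 2 after 24 steps: need 13 steps of +1 and 11 of -1.
Favorable paths: C(24,13) = 2496144
Total paths: 2^24 = 16777216
P = 2496144/16777216 = 156009/1048576

Answer: 156009/1048576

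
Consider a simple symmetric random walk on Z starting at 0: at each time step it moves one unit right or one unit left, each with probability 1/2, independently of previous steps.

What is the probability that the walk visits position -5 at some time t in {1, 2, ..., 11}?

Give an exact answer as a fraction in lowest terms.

Answer: 299/2048

Derivation:
Count via complement. Let g(t,s) = #length-t paths at position s with S_1..S_t all ≠ -5.
g(t,s) = g(t-1,s-1) + g(t-1,s+1) for s ≠ -5; g(t,-5) = 0.
t=0: g(0,0)=1
t=1: g(1,-1)=1 g(1,1)=1
t=2: g(2,-2)=1 g(2,0)=2 g(2,2)=1
t=3: g(3,-3)=1 g(3,-1)=3 g(3,1)=3 g(3,3)=1
t=4: g(4,-4)=1 g(4,-2)=4 g(4,0)=6 g(4,2)=4 g(4,4)=1
t=5: g(5,-3)=5 g(5,-1)=10 g(5,1)=10 g(5,3)=5 g(5,5)=1
t=6: g(6,-4)=5 g(6,-2)=15 g(6,0)=20 g(6,2)=15 g(6,4)=6 g(6,6)=1
t=7: g(7,-3)=20 g(7,-1)=35 g(7,1)=35 g(7,3)=21 g(7,5)=7 g(7,7)=1
t=8: g(8,-4)=20 g(8,-2)=55 g(8,0)=70 g(8,2)=56 g(8,4)=28 g(8,6)=8 g(8,8)=1
t=9: g(9,-3)=75 g(9,-1)=125 g(9,1)=126 g(9,3)=84 g(9,5)=36 g(9,7)=9 g(9,9)=1
t=10: g(10,-4)=75 g(10,-2)=200 g(10,0)=251 g(10,2)=210 g(10,4)=120 g(10,6)=45 g(10,8)=10 g(10,10)=1
t=11: g(11,-3)=275 g(11,-1)=451 g(11,1)=461 g(11,3)=330 g(11,5)=165 g(11,7)=55 g(11,9)=11 g(11,11)=1
Paths never hitting -5: Σ_s g(11,s) = 1749
Paths hitting -5: 2^11 - 1749 = 299
P = 299/2048 = 299/2048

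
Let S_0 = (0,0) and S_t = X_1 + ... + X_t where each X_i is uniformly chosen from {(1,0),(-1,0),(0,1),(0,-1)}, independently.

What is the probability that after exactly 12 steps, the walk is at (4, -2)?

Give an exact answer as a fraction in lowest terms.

Answer: 5445/524288

Derivation:
Let h be the number of horizontal steps (so 12-h are vertical). To end at (4,-2) need (h+4)/2 right-steps and ((12-h)-2)/2 up-steps.
Sum over h with 4 ≤ h ≤ 10, h ≡ 0 (mod 2), 12-h ≡ 0 (mod 2):
h=4: C(12,4)·C(4,4)·C(8,3) = 495·1·56 = 27720
h=6: C(12,6)·C(6,5)·C(6,2) = 924·6·15 = 83160
h=8: C(12,8)·C(8,6)·C(4,1) = 495·28·4 = 55440
h=10: C(12,10)·C(10,7)·C(2,0) = 66·120·1 = 7920
Total favorable: 174240
Total paths: 4^12 = 16777216
P = 174240/16777216 = 5445/524288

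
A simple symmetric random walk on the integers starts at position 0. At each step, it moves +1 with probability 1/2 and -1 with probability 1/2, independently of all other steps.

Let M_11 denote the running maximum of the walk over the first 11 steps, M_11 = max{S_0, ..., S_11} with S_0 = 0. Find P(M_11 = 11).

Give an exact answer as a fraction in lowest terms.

Let M_11 = max(S_0,...,S_11). Use the reflection principle: for j ≥ 1, #{paths with M_11 ≥ j} = #{S_11 ≥ j} + #{S_11 ≥ j+1}.
By reflection, #{M_11 ≥ 11} = #{S_11 ≥ 11} + #{S_11 ≥ 12} = 1 + 0 = 1.
#{M_11 ≥ 12} = #{S_11 ≥ 12} + #{S_11 ≥ 13} = 0 + 0 = 0.
#{M_11 = 11} = 1 - 0 = 1.
P(M_11 = 11) = 1/2048 = 1/2048

Answer: 1/2048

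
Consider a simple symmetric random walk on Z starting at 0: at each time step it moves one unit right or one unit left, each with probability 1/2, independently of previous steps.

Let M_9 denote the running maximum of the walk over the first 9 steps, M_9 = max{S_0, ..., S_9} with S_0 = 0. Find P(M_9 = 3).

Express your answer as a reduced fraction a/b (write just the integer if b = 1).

Answer: 21/128

Derivation:
Let M_9 = max(S_0,...,S_9). Use the reflection principle: for j ≥ 1, #{paths with M_9 ≥ j} = #{S_9 ≥ j} + #{S_9 ≥ j+1}.
By reflection, #{M_9 ≥ 3} = #{S_9 ≥ 3} + #{S_9 ≥ 4} = 130 + 46 = 176.
#{M_9 ≥ 4} = #{S_9 ≥ 4} + #{S_9 ≥ 5} = 46 + 46 = 92.
#{M_9 = 3} = 176 - 92 = 84.
P(M_9 = 3) = 84/512 = 21/128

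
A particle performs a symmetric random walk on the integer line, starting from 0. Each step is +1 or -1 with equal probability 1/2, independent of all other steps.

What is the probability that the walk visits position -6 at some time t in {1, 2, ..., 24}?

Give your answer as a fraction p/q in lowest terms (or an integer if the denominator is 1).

Answer: 962689/4194304

Derivation:
Count via complement. Let g(t,s) = #length-t paths at position s with S_1..S_t all ≠ -6.
g(t,s) = g(t-1,s-1) + g(t-1,s+1) for s ≠ -6; g(t,-6) = 0.
t=0: g(0,0)=1
t=1: g(1,-1)=1 g(1,1)=1
t=2: g(2,-2)=1 g(2,0)=2 g(2,2)=1
t=3: g(3,-3)=1 g(3,-1)=3 g(3,1)=3 g(3,3)=1
t=4: g(4,-4)=1 g(4,-2)=4 g(4,0)=6 g(4,2)=4 g(4,4)=1
t=5: g(5,-5)=1 g(5,-3)=5 g(5,-1)=10 g(5,1)=10 g(5,3)=5 g(5,5)=1
t=6: g(6,-4)=6 g(6,-2)=15 g(6,0)=20 g(6,2)=15 g(6,4)=6 g(6,6)=1
t=7: g(7,-5)=6 g(7,-3)=21 g(7,-1)=35 g(7,1)=35 g(7,3)=21 g(7,5)=7 g(7,7)=1
t=8: g(8,-4)=27 g(8,-2)=56 g(8,0)=70 g(8,2)=56 g(8,4)=28 g(8,6)=8 g(8,8)=1
t=9: g(9,-5)=27 g(9,-3)=83 g(9,-1)=126 g(9,1)=126 g(9,3)=84 g(9,5)=36 g(9,7)=9 g(9,9)=1
t=10: g(10,-4)=110 g(10,-2)=209 g(10,0)=252 g(10,2)=210 g(10,4)=120 g(10,6)=45 g(10,8)=10 g(10,10)=1
t=11: g(11,-5)=110 g(11,-3)=319 g(11,-1)=461 g(11,1)=462 g(11,3)=330 g(11,5)=165 g(11,7)=55 g(11,9)=11 g(11,11)=1
t=12: g(12,-4)=429 g(12,-2)=780 g(12,0)=923 g(12,2)=792 g(12,4)=495 g(12,6)=220 g(12,8)=66 g(12,10)=12 g(12,12)=1
t=13: g(13,-5)=429 g(13,-3)=1209 g(13,-1)=1703 g(13,1)=1715 g(13,3)=1287 g(13,5)=715 g(13,7)=286 g(13,9)=78 g(13,11)=13 g(13,13)=1
t=14: g(14,-4)=1638 g(14,-2)=2912 g(14,0)=3418 g(14,2)=3002 g(14,4)=2002 g(14,6)=1001 g(14,8)=364 g(14,10)=91 g(14,12)=14 g(14,14)=1
t=15: g(15,-5)=1638 g(15,-3)=4550 g(15,-1)=6330 g(15,1)=6420 g(15,3)=5004 g(15,5)=3003 g(15,7)=1365 g(15,9)=455 g(15,11)=105 g(15,13)=15 g(15,15)=1
t=16: g(16,-4)=6188 g(16,-2)=10880 g(16,0)=12750 g(16,2)=11424 g(16,4)=8007 g(16,6)=4368 g(16,8)=1820 g(16,10)=560 g(16,12)=120 g(16,14)=16 g(16,16)=1
t=17: g(17,-5)=6188 g(17,-3)=17068 g(17,-1)=23630 g(17,1)=24174 g(17,3)=19431 g(17,5)=12375 g(17,7)=6188 g(17,9)=2380 g(17,11)=680 g(17,13)=136 g(17,15)=17 g(17,17)=1
t=18: g(18,-4)=23256 g(18,-2)=40698 g(18,0)=47804 g(18,2)=43605 g(18,4)=31806 g(18,6)=18563 g(18,8)=8568 g(18,10)=3060 g(18,12)=816 g(18,14)=153 g(18,16)=18 g(18,18)=1
t=19: g(19,-5)=23256 g(19,-3)=63954 g(19,-1)=88502 g(19,1)=91409 g(19,3)=75411 g(19,5)=50369 g(19,7)=27131 g(19,9)=11628 g(19,11)=3876 g(19,13)=969 g(19,15)=171 g(19,17)=19 g(19,19)=1
t=20: g(20,-4)=87210 g(20,-2)=152456 g(20,0)=179911 g(20,2)=166820 g(20,4)=125780 g(20,6)=77500 g(20,8)=38759 g(20,10)=15504 g(20,12)=4845 g(20,14)=1140 g(20,16)=190 g(20,18)=20 g(20,20)=1
t=21: g(21,-5)=87210 g(21,-3)=239666 g(21,-1)=332367 g(21,1)=346731 g(21,3)=292600 g(21,5)=203280 g(21,7)=116259 g(21,9)=54263 g(21,11)=20349 g(21,13)=5985 g(21,15)=1330 g(21,17)=210 g(21,19)=21 g(21,21)=1
t=22: g(22,-4)=326876 g(22,-2)=572033 g(22,0)=679098 g(22,2)=639331 g(22,4)=495880 g(22,6)=319539 g(22,8)=170522 g(22,10)=74612 g(22,12)=26334 g(22,14)=7315 g(22,16)=1540 g(22,18)=231 g(22,20)=22 g(22,22)=1
t=23: g(23,-5)=326876 g(23,-3)=898909 g(23,-1)=1251131 g(23,1)=1318429 g(23,3)=1135211 g(23,5)=815419 g(23,7)=490061 g(23,9)=245134 g(23,11)=100946 g(23,13)=33649 g(23,15)=8855 g(23,17)=1771 g(23,19)=253 g(23,21)=23 g(23,23)=1
t=24: g(24,-4)=1225785 g(24,-2)=2150040 g(24,0)=2569560 g(24,2)=2453640 g(24,4)=1950630 g(24,6)=1305480 g(24,8)=735195 g(24,10)=346080 g(24,12)=134595 g(24,14)=42504 g(24,16)=10626 g(24,18)=2024 g(24,20)=276 g(24,22)=24 g(24,24)=1
Paths never hitting -6: Σ_s g(24,s) = 12926460
Paths hitting -6: 2^24 - 12926460 = 3850756
P = 3850756/16777216 = 962689/4194304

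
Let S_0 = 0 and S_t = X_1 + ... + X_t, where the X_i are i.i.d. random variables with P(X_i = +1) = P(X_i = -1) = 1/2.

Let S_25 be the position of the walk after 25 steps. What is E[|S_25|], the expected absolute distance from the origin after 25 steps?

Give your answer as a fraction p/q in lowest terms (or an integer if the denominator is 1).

S_25 takes values m ≡ 1 (mod 2) with |m| ≤ 25; P(S_25=m) = C(25,(25+m)/2)/2^25.
Total paths: 2^25 = 33554432
Distribution: P(S=-25)=1/33554432, P(S=-23)=25/33554432, P(S=-21)=300/33554432, P(S=-19)=2300/33554432, P(S=-17)=12650/33554432, P(S=-15)=53130/33554432, P(S=-13)=177100/33554432, P(S=-11)=480700/33554432, P(S=-9)=1081575/33554432, P(S=-7)=2042975/33554432, P(S=-5)=3268760/33554432, P(S=-3)=4457400/33554432, P(S=-1)=5200300/33554432, P(S=1)=5200300/33554432, P(S=3)=4457400/33554432, P(S=5)=3268760/33554432, P(S=7)=2042975/33554432, P(S=9)=1081575/33554432, P(S=11)=480700/33554432, P(S=13)=177100/33554432, P(S=15)=53130/33554432, P(S=17)=12650/33554432, P(S=19)=2300/33554432, P(S=21)=300/33554432, P(S=23)=25/33554432, P(S=25)=1/33554432
E[|S_25|] = Σ_m |m|·P(S_25=m) = 135207800/33554432 = 16900975/4194304

Answer: 16900975/4194304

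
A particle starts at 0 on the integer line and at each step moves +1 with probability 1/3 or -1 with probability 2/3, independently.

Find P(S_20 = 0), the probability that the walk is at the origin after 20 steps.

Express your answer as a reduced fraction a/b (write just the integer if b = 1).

To be at 0 after 20 steps: need exactly 10 steps of +1 and 10 of -1.
Number of such sequences: C(20,10) = 184756
Each has probability (1/3)^10 · (2/3)^10 = 1024/3486784401
P = 184756 · 1024/3486784401 = 189190144/3486784401

Answer: 189190144/3486784401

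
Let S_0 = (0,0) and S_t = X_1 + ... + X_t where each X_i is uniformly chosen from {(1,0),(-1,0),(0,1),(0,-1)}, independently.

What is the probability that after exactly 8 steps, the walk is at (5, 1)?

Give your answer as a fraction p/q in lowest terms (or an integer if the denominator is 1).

Let h be the number of horizontal steps (so 8-h are vertical). To end at (5,1) need (h+5)/2 right-steps and ((8-h)+1)/2 up-steps.
Sum over h with 5 ≤ h ≤ 7, h ≡ 1 (mod 2), 8-h ≡ 1 (mod 2):
h=5: C(8,5)·C(5,5)·C(3,2) = 56·1·3 = 168
h=7: C(8,7)·C(7,6)·C(1,1) = 8·7·1 = 56
Total favorable: 224
Total paths: 4^8 = 65536
P = 224/65536 = 7/2048

Answer: 7/2048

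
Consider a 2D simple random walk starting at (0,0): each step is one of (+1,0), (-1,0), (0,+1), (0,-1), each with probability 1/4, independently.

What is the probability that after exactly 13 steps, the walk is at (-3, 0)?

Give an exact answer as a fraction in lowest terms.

Answer: 1656369/67108864

Derivation:
Let h be the number of horizontal steps (so 13-h are vertical). To end at (-3,0) need (h-3)/2 right-steps and ((13-h)+0)/2 up-steps.
Sum over h with 3 ≤ h ≤ 13, h ≡ 1 (mod 2), 13-h ≡ 0 (mod 2):
h=3: C(13,3)·C(3,0)·C(10,5) = 286·1·252 = 72072
h=5: C(13,5)·C(5,1)·C(8,4) = 1287·5·70 = 450450
h=7: C(13,7)·C(7,2)·C(6,3) = 1716·21·20 = 720720
h=9: C(13,9)·C(9,3)·C(4,2) = 715·84·6 = 360360
h=11: C(13,11)·C(11,4)·C(2,1) = 78·330·2 = 51480
h=13: C(13,13)·C(13,5)·C(0,0) = 1·1287·1 = 1287
Total favorable: 1656369
Total paths: 4^13 = 67108864
P = 1656369/67108864 = 1656369/67108864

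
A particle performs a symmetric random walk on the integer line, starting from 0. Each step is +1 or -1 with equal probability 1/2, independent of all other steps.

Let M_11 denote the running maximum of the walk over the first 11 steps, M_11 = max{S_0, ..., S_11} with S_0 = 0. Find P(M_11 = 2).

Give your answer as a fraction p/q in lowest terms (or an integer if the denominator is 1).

Answer: 165/1024

Derivation:
Let M_11 = max(S_0,...,S_11). Use the reflection principle: for j ≥ 1, #{paths with M_11 ≥ j} = #{S_11 ≥ j} + #{S_11 ≥ j+1}.
By reflection, #{M_11 ≥ 2} = #{S_11 ≥ 2} + #{S_11 ≥ 3} = 562 + 562 = 1124.
#{M_11 ≥ 3} = #{S_11 ≥ 3} + #{S_11 ≥ 4} = 562 + 232 = 794.
#{M_11 = 2} = 1124 - 794 = 330.
P(M_11 = 2) = 330/2048 = 165/1024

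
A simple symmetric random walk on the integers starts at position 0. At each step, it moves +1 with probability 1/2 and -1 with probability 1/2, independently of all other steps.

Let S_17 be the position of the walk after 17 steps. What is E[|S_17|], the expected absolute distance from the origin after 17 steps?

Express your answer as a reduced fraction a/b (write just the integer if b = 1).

Answer: 109395/32768

Derivation:
S_17 takes values m ≡ 1 (mod 2) with |m| ≤ 17; P(S_17=m) = C(17,(17+m)/2)/2^17.
Total paths: 2^17 = 131072
Distribution: P(S=-17)=1/131072, P(S=-15)=17/131072, P(S=-13)=136/131072, P(S=-11)=680/131072, P(S=-9)=2380/131072, P(S=-7)=6188/131072, P(S=-5)=12376/131072, P(S=-3)=19448/131072, P(S=-1)=24310/131072, P(S=1)=24310/131072, P(S=3)=19448/131072, P(S=5)=12376/131072, P(S=7)=6188/131072, P(S=9)=2380/131072, P(S=11)=680/131072, P(S=13)=136/131072, P(S=15)=17/131072, P(S=17)=1/131072
E[|S_17|] = Σ_m |m|·P(S_17=m) = 437580/131072 = 109395/32768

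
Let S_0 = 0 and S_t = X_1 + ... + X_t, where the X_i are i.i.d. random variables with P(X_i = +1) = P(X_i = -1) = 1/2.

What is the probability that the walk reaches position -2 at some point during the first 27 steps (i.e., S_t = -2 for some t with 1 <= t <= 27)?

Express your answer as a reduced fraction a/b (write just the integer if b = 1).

Count via complement. Let g(t,s) = #length-t paths at position s with S_1..S_t all ≠ -2.
g(t,s) = g(t-1,s-1) + g(t-1,s+1) for s ≠ -2; g(t,-2) = 0.
t=0: g(0,0)=1
t=1: g(1,-1)=1 g(1,1)=1
t=2: g(2,0)=2 g(2,2)=1
t=3: g(3,-1)=2 g(3,1)=3 g(3,3)=1
t=4: g(4,0)=5 g(4,2)=4 g(4,4)=1
t=5: g(5,-1)=5 g(5,1)=9 g(5,3)=5 g(5,5)=1
t=6: g(6,0)=14 g(6,2)=14 g(6,4)=6 g(6,6)=1
t=7: g(7,-1)=14 g(7,1)=28 g(7,3)=20 g(7,5)=7 g(7,7)=1
t=8: g(8,0)=42 g(8,2)=48 g(8,4)=27 g(8,6)=8 g(8,8)=1
t=9: g(9,-1)=42 g(9,1)=90 g(9,3)=75 g(9,5)=35 g(9,7)=9 g(9,9)=1
t=10: g(10,0)=132 g(10,2)=165 g(10,4)=110 g(10,6)=44 g(10,8)=10 g(10,10)=1
t=11: g(11,-1)=132 g(11,1)=297 g(11,3)=275 g(11,5)=154 g(11,7)=54 g(11,9)=11 g(11,11)=1
t=12: g(12,0)=429 g(12,2)=572 g(12,4)=429 g(12,6)=208 g(12,8)=65 g(12,10)=12 g(12,12)=1
t=13: g(13,-1)=429 g(13,1)=1001 g(13,3)=1001 g(13,5)=637 g(13,7)=273 g(13,9)=77 g(13,11)=13 g(13,13)=1
t=14: g(14,0)=1430 g(14,2)=2002 g(14,4)=1638 g(14,6)=910 g(14,8)=350 g(14,10)=90 g(14,12)=14 g(14,14)=1
t=15: g(15,-1)=1430 g(15,1)=3432 g(15,3)=3640 g(15,5)=2548 g(15,7)=1260 g(15,9)=440 g(15,11)=104 g(15,13)=15 g(15,15)=1
t=16: g(16,0)=4862 g(16,2)=7072 g(16,4)=6188 g(16,6)=3808 g(16,8)=1700 g(16,10)=544 g(16,12)=119 g(16,14)=16 g(16,16)=1
t=17: g(17,-1)=4862 g(17,1)=11934 g(17,3)=13260 g(17,5)=9996 g(17,7)=5508 g(17,9)=2244 g(17,11)=663 g(17,13)=135 g(17,15)=17 g(17,17)=1
t=18: g(18,0)=16796 g(18,2)=25194 g(18,4)=23256 g(18,6)=15504 g(18,8)=7752 g(18,10)=2907 g(18,12)=798 g(18,14)=152 g(18,16)=18 g(18,18)=1
t=19: g(19,-1)=16796 g(19,1)=41990 g(19,3)=48450 g(19,5)=38760 g(19,7)=23256 g(19,9)=10659 g(19,11)=3705 g(19,13)=950 g(19,15)=170 g(19,17)=19 g(19,19)=1
t=20: g(20,0)=58786 g(20,2)=90440 g(20,4)=87210 g(20,6)=62016 g(20,8)=33915 g(20,10)=14364 g(20,12)=4655 g(20,14)=1120 g(20,16)=189 g(20,18)=20 g(20,20)=1
t=21: g(21,-1)=58786 g(21,1)=149226 g(21,3)=177650 g(21,5)=149226 g(21,7)=95931 g(21,9)=48279 g(21,11)=19019 g(21,13)=5775 g(21,15)=1309 g(21,17)=209 g(21,19)=21 g(21,21)=1
t=22: g(22,0)=208012 g(22,2)=326876 g(22,4)=326876 g(22,6)=245157 g(22,8)=144210 g(22,10)=67298 g(22,12)=24794 g(22,14)=7084 g(22,16)=1518 g(22,18)=230 g(22,20)=22 g(22,22)=1
t=23: g(23,-1)=208012 g(23,1)=534888 g(23,3)=653752 g(23,5)=572033 g(23,7)=389367 g(23,9)=211508 g(23,11)=92092 g(23,13)=31878 g(23,15)=8602 g(23,17)=1748 g(23,19)=252 g(23,21)=23 g(23,23)=1
t=24: g(24,0)=742900 g(24,2)=1188640 g(24,4)=1225785 g(24,6)=961400 g(24,8)=600875 g(24,10)=303600 g(24,12)=123970 g(24,14)=40480 g(24,16)=10350 g(24,18)=2000 g(24,20)=275 g(24,22)=24 g(24,24)=1
t=25: g(25,-1)=742900 g(25,1)=1931540 g(25,3)=2414425 g(25,5)=2187185 g(25,7)=1562275 g(25,9)=904475 g(25,11)=427570 g(25,13)=164450 g(25,15)=50830 g(25,17)=12350 g(25,19)=2275 g(25,21)=299 g(25,23)=25 g(25,25)=1
t=26: g(26,0)=2674440 g(26,2)=4345965 g(26,4)=4601610 g(26,6)=3749460 g(26,8)=2466750 g(26,10)=1332045 g(26,12)=592020 g(26,14)=215280 g(26,16)=63180 g(26,18)=14625 g(26,20)=2574 g(26,22)=324 g(26,24)=26 g(26,26)=1
t=27: g(27,-1)=2674440 g(27,1)=7020405 g(27,3)=8947575 g(27,5)=8351070 g(27,7)=6216210 g(27,9)=3798795 g(27,11)=1924065 g(27,13)=807300 g(27,15)=278460 g(27,17)=77805 g(27,19)=17199 g(27,21)=2898 g(27,23)=350 g(27,25)=27 g(27,27)=1
Paths never hitting -2: Σ_s g(27,s) = 40116600
Paths hitting -2: 2^27 - 40116600 = 94101128
P = 94101128/134217728 = 11762641/16777216

Answer: 11762641/16777216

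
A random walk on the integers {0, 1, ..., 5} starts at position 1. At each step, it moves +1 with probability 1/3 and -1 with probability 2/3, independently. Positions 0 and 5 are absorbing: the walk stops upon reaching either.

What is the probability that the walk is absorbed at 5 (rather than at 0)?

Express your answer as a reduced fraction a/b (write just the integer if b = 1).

Biased walk: p = 1/3, q = 2/3, r = q/p = 2
Gambler's ruin: P(hit 5 before 0 | start at 1) = (1 - r^a)/(1 - r^N)
r^1 = 2; r^5 = 32
P = (1 - 2) / (1 - 32) = -1 / -31 = 1/31

Answer: 1/31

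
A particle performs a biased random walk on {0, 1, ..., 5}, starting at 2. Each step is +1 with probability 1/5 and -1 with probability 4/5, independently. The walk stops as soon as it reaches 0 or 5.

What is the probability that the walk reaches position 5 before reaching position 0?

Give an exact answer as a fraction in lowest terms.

Biased walk: p = 1/5, q = 4/5, r = q/p = 4
Gambler's ruin: P(hit 5 before 0 | start at 2) = (1 - r^a)/(1 - r^N)
r^2 = 16; r^5 = 1024
P = (1 - 16) / (1 - 1024) = -15 / -1023 = 5/341

Answer: 5/341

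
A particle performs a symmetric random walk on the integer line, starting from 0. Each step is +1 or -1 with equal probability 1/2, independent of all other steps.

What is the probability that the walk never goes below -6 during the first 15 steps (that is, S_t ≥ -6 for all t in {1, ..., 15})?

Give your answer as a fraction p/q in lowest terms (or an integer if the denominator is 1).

Let f(t,s) = #length-t paths at position s with S_1..S_t all ≥ -6.
f(t,s) = f(t-1,s-1) + f(t-1,s+1) for s ≥ -6; f(t,s) = 0 for s < -6.
t=0: f(0,0)=1
t=1: f(1,-1)=1 f(1,1)=1
t=2: f(2,-2)=1 f(2,0)=2 f(2,2)=1
t=3: f(3,-3)=1 f(3,-1)=3 f(3,1)=3 f(3,3)=1
t=4: f(4,-4)=1 f(4,-2)=4 f(4,0)=6 f(4,2)=4 f(4,4)=1
t=5: f(5,-5)=1 f(5,-3)=5 f(5,-1)=10 f(5,1)=10 f(5,3)=5 f(5,5)=1
t=6: f(6,-6)=1 f(6,-4)=6 f(6,-2)=15 f(6,0)=20 f(6,2)=15 f(6,4)=6 f(6,6)=1
t=7: f(7,-5)=7 f(7,-3)=21 f(7,-1)=35 f(7,1)=35 f(7,3)=21 f(7,5)=7 f(7,7)=1
t=8: f(8,-6)=7 f(8,-4)=28 f(8,-2)=56 f(8,0)=70 f(8,2)=56 f(8,4)=28 f(8,6)=8 f(8,8)=1
t=9: f(9,-5)=35 f(9,-3)=84 f(9,-1)=126 f(9,1)=126 f(9,3)=84 f(9,5)=36 f(9,7)=9 f(9,9)=1
t=10: f(10,-6)=35 f(10,-4)=119 f(10,-2)=210 f(10,0)=252 f(10,2)=210 f(10,4)=120 f(10,6)=45 f(10,8)=10 f(10,10)=1
t=11: f(11,-5)=154 f(11,-3)=329 f(11,-1)=462 f(11,1)=462 f(11,3)=330 f(11,5)=165 f(11,7)=55 f(11,9)=11 f(11,11)=1
t=12: f(12,-6)=154 f(12,-4)=483 f(12,-2)=791 f(12,0)=924 f(12,2)=792 f(12,4)=495 f(12,6)=220 f(12,8)=66 f(12,10)=12 f(12,12)=1
t=13: f(13,-5)=637 f(13,-3)=1274 f(13,-1)=1715 f(13,1)=1716 f(13,3)=1287 f(13,5)=715 f(13,7)=286 f(13,9)=78 f(13,11)=13 f(13,13)=1
t=14: f(14,-6)=637 f(14,-4)=1911 f(14,-2)=2989 f(14,0)=3431 f(14,2)=3003 f(14,4)=2002 f(14,6)=1001 f(14,8)=364 f(14,10)=91 f(14,12)=14 f(14,14)=1
t=15: f(15,-5)=2548 f(15,-3)=4900 f(15,-1)=6420 f(15,1)=6434 f(15,3)=5005 f(15,5)=3003 f(15,7)=1365 f(15,9)=455 f(15,11)=105 f(15,13)=15 f(15,15)=1
Σ_s f(15,s) = 30251
P = 30251/32768 = 30251/32768

Answer: 30251/32768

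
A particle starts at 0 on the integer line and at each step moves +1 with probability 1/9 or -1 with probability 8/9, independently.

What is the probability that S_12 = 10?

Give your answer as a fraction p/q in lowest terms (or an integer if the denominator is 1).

To reach position 10 after 12 steps: need 11 steps of +1 and 1 step of -1.
Number of such sequences: C(12,11) = 12
Each has probability (1/9)^11 · (8/9)^1 = 8/282429536481
P = 12 · 8/282429536481 = 32/94143178827

Answer: 32/94143178827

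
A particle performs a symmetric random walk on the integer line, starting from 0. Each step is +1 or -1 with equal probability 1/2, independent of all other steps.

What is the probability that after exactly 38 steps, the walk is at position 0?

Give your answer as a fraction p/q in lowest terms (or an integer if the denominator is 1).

Answer: 4418157975/34359738368

Derivation:
To return to 0 after 38 steps: need exactly 19 steps of +1 and 19 of -1.
Favorable paths: C(38,19) = 35345263800
Total paths: 2^38 = 274877906944
P = 35345263800/274877906944 = 4418157975/34359738368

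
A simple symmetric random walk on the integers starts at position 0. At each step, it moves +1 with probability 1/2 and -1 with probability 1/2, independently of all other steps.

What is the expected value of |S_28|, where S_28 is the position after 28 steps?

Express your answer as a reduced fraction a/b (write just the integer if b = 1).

S_28 takes values m ≡ 0 (mod 2) with |m| ≤ 28; P(S_28=m) = C(28,(28+m)/2)/2^28.
Total paths: 2^28 = 268435456
Distribution: P(S=-28)=1/268435456, P(S=-26)=28/268435456, P(S=-24)=378/268435456, P(S=-22)=3276/268435456, P(S=-20)=20475/268435456, P(S=-18)=98280/268435456, P(S=-16)=376740/268435456, P(S=-14)=1184040/268435456, P(S=-12)=3108105/268435456, P(S=-10)=6906900/268435456, P(S=-8)=13123110/268435456, P(S=-6)=21474180/268435456, P(S=-4)=30421755/268435456, P(S=-2)=37442160/268435456, P(S=0)=40116600/268435456, P(S=2)=37442160/268435456, P(S=4)=30421755/268435456, P(S=6)=21474180/268435456, P(S=8)=13123110/268435456, P(S=10)=6906900/268435456, P(S=12)=3108105/268435456, P(S=14)=1184040/268435456, P(S=16)=376740/268435456, P(S=18)=98280/268435456, P(S=20)=20475/268435456, P(S=22)=3276/268435456, P(S=24)=378/268435456, P(S=26)=28/268435456, P(S=28)=1/268435456
E[|S_28|] = Σ_m |m|·P(S_28=m) = 1123264800/268435456 = 35102025/8388608

Answer: 35102025/8388608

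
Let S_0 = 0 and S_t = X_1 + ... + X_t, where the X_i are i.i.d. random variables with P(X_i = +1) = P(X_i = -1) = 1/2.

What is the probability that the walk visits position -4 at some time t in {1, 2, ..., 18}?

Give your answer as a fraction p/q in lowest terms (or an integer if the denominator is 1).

Answer: 11773/32768

Derivation:
Count via complement. Let g(t,s) = #length-t paths at position s with S_1..S_t all ≠ -4.
g(t,s) = g(t-1,s-1) + g(t-1,s+1) for s ≠ -4; g(t,-4) = 0.
t=0: g(0,0)=1
t=1: g(1,-1)=1 g(1,1)=1
t=2: g(2,-2)=1 g(2,0)=2 g(2,2)=1
t=3: g(3,-3)=1 g(3,-1)=3 g(3,1)=3 g(3,3)=1
t=4: g(4,-2)=4 g(4,0)=6 g(4,2)=4 g(4,4)=1
t=5: g(5,-3)=4 g(5,-1)=10 g(5,1)=10 g(5,3)=5 g(5,5)=1
t=6: g(6,-2)=14 g(6,0)=20 g(6,2)=15 g(6,4)=6 g(6,6)=1
t=7: g(7,-3)=14 g(7,-1)=34 g(7,1)=35 g(7,3)=21 g(7,5)=7 g(7,7)=1
t=8: g(8,-2)=48 g(8,0)=69 g(8,2)=56 g(8,4)=28 g(8,6)=8 g(8,8)=1
t=9: g(9,-3)=48 g(9,-1)=117 g(9,1)=125 g(9,3)=84 g(9,5)=36 g(9,7)=9 g(9,9)=1
t=10: g(10,-2)=165 g(10,0)=242 g(10,2)=209 g(10,4)=120 g(10,6)=45 g(10,8)=10 g(10,10)=1
t=11: g(11,-3)=165 g(11,-1)=407 g(11,1)=451 g(11,3)=329 g(11,5)=165 g(11,7)=55 g(11,9)=11 g(11,11)=1
t=12: g(12,-2)=572 g(12,0)=858 g(12,2)=780 g(12,4)=494 g(12,6)=220 g(12,8)=66 g(12,10)=12 g(12,12)=1
t=13: g(13,-3)=572 g(13,-1)=1430 g(13,1)=1638 g(13,3)=1274 g(13,5)=714 g(13,7)=286 g(13,9)=78 g(13,11)=13 g(13,13)=1
t=14: g(14,-2)=2002 g(14,0)=3068 g(14,2)=2912 g(14,4)=1988 g(14,6)=1000 g(14,8)=364 g(14,10)=91 g(14,12)=14 g(14,14)=1
t=15: g(15,-3)=2002 g(15,-1)=5070 g(15,1)=5980 g(15,3)=4900 g(15,5)=2988 g(15,7)=1364 g(15,9)=455 g(15,11)=105 g(15,13)=15 g(15,15)=1
t=16: g(16,-2)=7072 g(16,0)=11050 g(16,2)=10880 g(16,4)=7888 g(16,6)=4352 g(16,8)=1819 g(16,10)=560 g(16,12)=120 g(16,14)=16 g(16,16)=1
t=17: g(17,-3)=7072 g(17,-1)=18122 g(17,1)=21930 g(17,3)=18768 g(17,5)=12240 g(17,7)=6171 g(17,9)=2379 g(17,11)=680 g(17,13)=136 g(17,15)=17 g(17,17)=1
t=18: g(18,-2)=25194 g(18,0)=40052 g(18,2)=40698 g(18,4)=31008 g(18,6)=18411 g(18,8)=8550 g(18,10)=3059 g(18,12)=816 g(18,14)=153 g(18,16)=18 g(18,18)=1
Paths never hitting -4: Σ_s g(18,s) = 167960
Paths hitting -4: 2^18 - 167960 = 94184
P = 94184/262144 = 11773/32768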